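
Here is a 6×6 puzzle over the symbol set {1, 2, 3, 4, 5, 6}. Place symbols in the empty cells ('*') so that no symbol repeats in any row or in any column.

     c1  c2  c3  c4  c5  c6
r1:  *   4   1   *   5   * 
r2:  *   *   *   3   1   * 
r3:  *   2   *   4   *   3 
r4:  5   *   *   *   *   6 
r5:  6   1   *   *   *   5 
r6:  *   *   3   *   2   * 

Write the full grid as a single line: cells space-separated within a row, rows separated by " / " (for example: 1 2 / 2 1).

3 4 1 6 5 2 / 2 5 6 3 1 4 / 1 2 5 4 6 3 / 5 3 2 1 4 6 / 6 1 4 2 3 5 / 4 6 3 5 2 1

(r1,c6): row 1 has {1,4,5}; column 6 has {3,5,6}, so it must be 2.
(r2,c6): row 2 has {1,3}; column 6 has {2,3,5,6}, so it must be 4.
(r3,c1): row 3 has {2,3,4}; column 1 has {5,6}, so it must be 1.
(r3,c5): row 3 has {1,2,3,4}; column 5 has {1,2,5}, so it must be 6.
(r4,c2): row 4 has {5,6}; column 2 has {1,2,4}, so it must be 3.
(r4,c5): row 4 has {3,5,6}; column 5 has {1,2,5,6}, so it must be 4.
(r5,c4): row 5 has {1,5,6}; column 4 has {3,4}, so it must be 2.
(r5,c5): row 5 has {1,2,5,6}; column 5 has {1,2,4,5,6}, so it must be 3.
(r6,c1): row 6 has {2,3}; column 1 has {1,5,6}, so it must be 4.
(r6,c6): row 6 has {2,3,4}; column 6 has {2,3,4,5,6}, so it must be 1.
(r1,c1): row 1 has {1,2,4,5}; column 1 has {1,4,5,6}, so it must be 3.
(r1,c4): row 1 has {1,2,3,4,5}; column 4 has {2,3,4}, so it must be 6.
(r2,c1): row 2 has {1,3,4}; column 1 has {1,3,4,5,6}, so it must be 2.
(r3,c3): row 3 has {1,2,3,4,6}; column 3 has {1,3}, so it must be 5.
(r4,c3): row 4 has {3,4,5,6}; column 3 has {1,3,5}, so it must be 2.
(r4,c4): row 4 has {2,3,4,5,6}; column 4 has {2,3,4,6}, so it must be 1.
(r5,c3): row 5 has {1,2,3,5,6}; column 3 has {1,2,3,5}, so it must be 4.
(r6,c4): row 6 has {1,2,3,4}; column 4 has {1,2,3,4,6}, so it must be 5.
(r2,c3): row 2 has {1,2,3,4}; column 3 has {1,2,3,4,5}, so it must be 6.
(r6,c2): row 6 has {1,2,3,4,5}; column 2 has {1,2,3,4}, so it must be 6.
(r2,c2): row 2 has {1,2,3,4,6}; column 2 has {1,2,3,4,6}, so it must be 5.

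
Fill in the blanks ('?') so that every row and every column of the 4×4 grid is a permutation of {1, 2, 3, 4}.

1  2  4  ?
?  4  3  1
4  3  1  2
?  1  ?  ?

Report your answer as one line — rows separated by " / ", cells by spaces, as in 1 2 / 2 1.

(r1,c4) = 3
(r2,c1) = 2
(r4,c1) = 3
(r4,c3) = 2
(r4,c4) = 4

1 2 4 3 / 2 4 3 1 / 4 3 1 2 / 3 1 2 4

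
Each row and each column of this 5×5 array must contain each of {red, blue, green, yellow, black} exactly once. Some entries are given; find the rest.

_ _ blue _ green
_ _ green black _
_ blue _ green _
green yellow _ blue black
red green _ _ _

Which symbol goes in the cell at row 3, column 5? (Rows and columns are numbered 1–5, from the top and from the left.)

(r2,c2) = red
(r4,c3) = red
(r5,c4) = yellow
(r5,c5) = blue
(r1,c2) = black
(r1,c4) = red
(r2,c5) = yellow
(r3,c5) = red

red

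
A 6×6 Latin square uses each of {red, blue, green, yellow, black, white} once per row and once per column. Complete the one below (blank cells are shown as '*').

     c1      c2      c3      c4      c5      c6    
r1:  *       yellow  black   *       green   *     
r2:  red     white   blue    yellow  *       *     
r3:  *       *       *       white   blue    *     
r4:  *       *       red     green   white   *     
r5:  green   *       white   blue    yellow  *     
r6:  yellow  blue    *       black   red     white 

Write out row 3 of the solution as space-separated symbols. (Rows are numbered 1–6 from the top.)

Cell (r1,c4): row 1 has {green,yellow,black}; column 4 has {blue,green,yellow,black,white} → red.
Cell (r1,c6): row 1 has {red,green,yellow,black}; column 6 has {white} → blue.
Cell (r2,c5): row 2 has {red,blue,yellow,white}; column 5 has {red,blue,green,yellow,white} → black.
Cell (r2,c6): row 2 has {red,blue,yellow,black,white}; column 6 has {blue,white} → green.
Cell (r3,c1): row 3 has {blue,white}; column 1 has {red,green,yellow} → black.
Cell (r4,c1): row 4 has {red,green,white}; column 1 has {red,green,yellow,black} → blue.
Cell (r4,c2): row 4 has {red,blue,green,white}; column 2 has {blue,yellow,white} → black.
Cell (r4,c6): row 4 has {red,blue,green,black,white}; column 6 has {blue,green,white} → yellow.
Cell (r5,c2): row 5 has {blue,green,yellow,white}; column 2 has {blue,yellow,black,white} → red.
Cell (r5,c6): row 5 has {red,blue,green,yellow,white}; column 6 has {blue,green,yellow,white} → black.
Cell (r6,c3): row 6 has {red,blue,yellow,black,white}; column 3 has {red,blue,black,white} → green.
Cell (r1,c1): row 1 has {red,blue,green,yellow,black}; column 1 has {red,blue,green,yellow,black} → white.
Cell (r3,c2): row 3 has {blue,black,white}; column 2 has {red,blue,yellow,black,white} → green.
Cell (r3,c3): row 3 has {blue,green,black,white}; column 3 has {red,blue,green,black,white} → yellow.
Cell (r3,c6): row 3 has {blue,green,yellow,black,white}; column 6 has {blue,green,yellow,black,white} → red.

black green yellow white blue red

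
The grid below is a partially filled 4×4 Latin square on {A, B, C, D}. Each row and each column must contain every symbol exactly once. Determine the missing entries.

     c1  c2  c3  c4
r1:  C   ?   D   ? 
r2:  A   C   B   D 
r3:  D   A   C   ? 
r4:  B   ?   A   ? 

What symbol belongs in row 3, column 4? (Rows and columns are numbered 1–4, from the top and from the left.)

row 1 has {C,D}; column 2 has {A,C} — only B is left for (r1,c2).
row 1 has {B,C,D}; column 4 has {D} — only A is left for (r1,c4).
row 3 has {A,C,D}; column 4 has {A,D} — only B is left for (r3,c4).

B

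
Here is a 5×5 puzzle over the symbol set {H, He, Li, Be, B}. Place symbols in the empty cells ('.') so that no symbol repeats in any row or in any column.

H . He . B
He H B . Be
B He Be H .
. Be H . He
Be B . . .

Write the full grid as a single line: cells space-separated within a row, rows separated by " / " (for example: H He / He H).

(r1,c2) = Li
(r1,c4) = Be
(r2,c4) = Li
(r3,c5) = Li
(r4,c1) = Li
(r4,c4) = B
(r5,c3) = Li
(r5,c4) = He
(r5,c5) = H

H Li He Be B / He H B Li Be / B He Be H Li / Li Be H B He / Be B Li He H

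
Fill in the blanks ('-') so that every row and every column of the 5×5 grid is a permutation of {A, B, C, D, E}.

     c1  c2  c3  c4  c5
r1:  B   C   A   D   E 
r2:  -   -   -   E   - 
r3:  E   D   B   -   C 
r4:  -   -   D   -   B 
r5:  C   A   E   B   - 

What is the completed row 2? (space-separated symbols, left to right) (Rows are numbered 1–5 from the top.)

D B C E A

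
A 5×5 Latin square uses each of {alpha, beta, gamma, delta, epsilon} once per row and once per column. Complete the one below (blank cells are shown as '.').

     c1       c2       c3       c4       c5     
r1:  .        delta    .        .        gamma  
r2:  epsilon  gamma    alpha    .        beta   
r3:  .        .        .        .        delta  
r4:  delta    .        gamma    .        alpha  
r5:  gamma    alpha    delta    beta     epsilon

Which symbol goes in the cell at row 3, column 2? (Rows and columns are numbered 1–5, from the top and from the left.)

(r2,c4) = delta
(r4,c4) = epsilon
(r1,c4) = alpha
(r3,c4) = gamma
(r4,c2) = beta
(r1,c1) = beta
(r1,c3) = epsilon
(r3,c1) = alpha
(r3,c2) = epsilon

epsilon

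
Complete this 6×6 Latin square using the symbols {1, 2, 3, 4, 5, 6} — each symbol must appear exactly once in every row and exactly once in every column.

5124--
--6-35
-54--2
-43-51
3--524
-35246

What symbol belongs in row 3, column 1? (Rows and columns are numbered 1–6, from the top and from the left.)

6

(r1,c5): row 1 has {1,2,4,5}; column 5 has {2,3,4,5}, so it must be 6.
(r1,c6): row 1 has {1,2,4,5,6}; column 6 has {1,2,4,5,6}, so it must be 3.
(r2,c2): row 2 has {3,5,6}; column 2 has {1,3,4,5}, so it must be 2.
(r2,c4): row 2 has {2,3,5,6}; column 4 has {2,4,5}, so it must be 1.
(r3,c5): row 3 has {2,4,5}; column 5 has {2,3,4,5,6}, so it must be 1.
(r4,c4): row 4 has {1,3,4,5}; column 4 has {1,2,4,5}, so it must be 6.
(r5,c2): row 5 has {2,3,4,5}; column 2 has {1,2,3,4,5}, so it must be 6.
(r5,c3): row 5 has {2,3,4,5,6}; column 3 has {2,3,4,5,6}, so it must be 1.
(r6,c1): row 6 has {2,3,4,5,6}; column 1 has {3,5}, so it must be 1.
(r2,c1): row 2 has {1,2,3,5,6}; column 1 has {1,3,5}, so it must be 4.
(r3,c1): row 3 has {1,2,4,5}; column 1 has {1,3,4,5}, so it must be 6.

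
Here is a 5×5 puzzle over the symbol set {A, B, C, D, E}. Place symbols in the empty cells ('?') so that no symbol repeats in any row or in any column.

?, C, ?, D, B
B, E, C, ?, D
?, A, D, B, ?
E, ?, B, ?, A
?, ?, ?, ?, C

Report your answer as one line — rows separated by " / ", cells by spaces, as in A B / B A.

A C E D B / B E C A D / C A D B E / E D B C A / D B A E C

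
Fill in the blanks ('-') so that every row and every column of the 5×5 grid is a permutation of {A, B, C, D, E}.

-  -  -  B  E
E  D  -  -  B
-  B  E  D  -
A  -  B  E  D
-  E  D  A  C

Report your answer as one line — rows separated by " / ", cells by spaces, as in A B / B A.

(r2,c4): row 2 has {B,D,E}; column 4 has {A,B,D,E}, so it must be C.
(r3,c1): row 3 has {B,D,E}; column 1 has {A,E}, so it must be C.
(r3,c5): row 3 has {B,C,D,E}; column 5 has {B,C,D,E}, so it must be A.
(r4,c2): row 4 has {A,B,D,E}; column 2 has {B,D,E}, so it must be C.
(r5,c1): row 5 has {A,C,D,E}; column 1 has {A,C,E}, so it must be B.
(r1,c1): row 1 has {B,E}; column 1 has {A,B,C,E}, so it must be D.
(r1,c2): row 1 has {B,D,E}; column 2 has {B,C,D,E}, so it must be A.
(r1,c3): row 1 has {A,B,D,E}; column 3 has {B,D,E}, so it must be C.
(r2,c3): row 2 has {B,C,D,E}; column 3 has {B,C,D,E}, so it must be A.

D A C B E / E D A C B / C B E D A / A C B E D / B E D A C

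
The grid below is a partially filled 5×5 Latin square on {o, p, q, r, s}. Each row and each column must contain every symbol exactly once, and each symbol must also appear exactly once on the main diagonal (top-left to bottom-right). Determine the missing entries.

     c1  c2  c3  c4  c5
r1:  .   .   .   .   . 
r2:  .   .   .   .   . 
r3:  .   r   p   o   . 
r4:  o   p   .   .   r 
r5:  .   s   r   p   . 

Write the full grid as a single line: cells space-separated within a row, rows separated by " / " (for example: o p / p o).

r o s q p / p q o r s / s r p o q / o p q s r / q s r p o

Cell (r5,c1): row 5 has {p,r,s}; column 1 has {o} → q.
Cell (r5,c5): row 5 has {p,q,r,s}; column 5 has {r}; the diagonal has {p} → o.
Cell (r2,c2): row 2 is empty so far; column 2 has {p,r,s}; the diagonal has {o,p} → q.
Cell (r3,c1): row 3 has {o,p,r}; column 1 has {o,q} → s.
Cell (r3,c5): row 3 has {o,p,r,s}; column 5 has {o,r} → q.
Cell (r4,c4): row 4 has {o,p,r}; column 4 has {o,p}; the diagonal has {o,p,q} → s.
Cell (r1,c1): row 1 is empty so far; column 1 has {o,q,s}; the diagonal has {o,p,q,s} → r.
Cell (r1,c2): row 1 has {r}; column 2 has {p,q,r,s} → o.
Cell (r1,c4): row 1 has {o,r}; column 4 has {o,p,s} → q.
Cell (r2,c1): row 2 has {q}; column 1 has {o,q,r,s} → p.
Cell (r2,c4): row 2 has {p,q}; column 4 has {o,p,q,s} → r.
Cell (r2,c5): row 2 has {p,q,r}; column 5 has {o,q,r} → s.
Cell (r4,c3): row 4 has {o,p,r,s}; column 3 has {p,r} → q.
Cell (r1,c3): row 1 has {o,q,r}; column 3 has {p,q,r} → s.
Cell (r1,c5): row 1 has {o,q,r,s}; column 5 has {o,q,r,s} → p.
Cell (r2,c3): row 2 has {p,q,r,s}; column 3 has {p,q,r,s} → o.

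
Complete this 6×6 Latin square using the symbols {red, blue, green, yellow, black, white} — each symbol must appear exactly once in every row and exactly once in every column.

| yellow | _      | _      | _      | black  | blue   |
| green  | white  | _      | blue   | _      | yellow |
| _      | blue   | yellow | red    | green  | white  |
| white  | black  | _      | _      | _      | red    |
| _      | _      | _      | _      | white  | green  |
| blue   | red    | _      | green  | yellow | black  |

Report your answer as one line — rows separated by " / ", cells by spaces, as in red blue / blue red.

yellow green red white black blue / green white black blue red yellow / black blue yellow red green white / white black green yellow blue red / red yellow blue black white green / blue red white green yellow black

(r1,c2) = green
(r1,c4) = white
(r2,c5) = red
(r3,c1) = black
(r4,c4) = yellow
(r4,c5) = blue
(r5,c1) = red
(r5,c2) = yellow
(r5,c4) = black
(r6,c3) = white
(r1,c3) = red
(r2,c3) = black
(r4,c3) = green
(r5,c3) = blue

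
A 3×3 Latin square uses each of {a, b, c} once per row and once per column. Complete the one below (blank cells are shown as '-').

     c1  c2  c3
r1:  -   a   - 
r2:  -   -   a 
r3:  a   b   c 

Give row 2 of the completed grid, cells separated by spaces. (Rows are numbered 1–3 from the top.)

b c a

row 1 has {a}; column 3 has {a,c} — only b is left for (r1,c3).
row 2 has {a}; column 2 has {a,b} — only c is left for (r2,c2).
row 1 has {a,b}; column 1 has {a} — only c is left for (r1,c1).
row 2 has {a,c}; column 1 has {a,c} — only b is left for (r2,c1).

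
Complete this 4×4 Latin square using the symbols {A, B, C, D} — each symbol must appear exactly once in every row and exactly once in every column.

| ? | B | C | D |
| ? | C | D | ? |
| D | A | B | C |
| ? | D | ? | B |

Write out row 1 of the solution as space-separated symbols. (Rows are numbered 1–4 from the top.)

A B C D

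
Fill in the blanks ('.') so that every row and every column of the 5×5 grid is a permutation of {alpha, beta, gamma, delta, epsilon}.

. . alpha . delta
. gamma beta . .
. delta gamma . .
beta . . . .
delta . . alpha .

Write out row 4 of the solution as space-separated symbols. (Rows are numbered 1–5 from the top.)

(r5,c3) = epsilon
(r4,c3) = delta
(r5,c2) = beta
(r5,c5) = gamma
(r1,c2) = epsilon
(r4,c2) = alpha
(r4,c5) = epsilon
(r1,c1) = gamma
(r1,c4) = beta
(r2,c5) = alpha
(r3,c4) = epsilon
(r3,c5) = beta
(r4,c4) = gamma

beta alpha delta gamma epsilon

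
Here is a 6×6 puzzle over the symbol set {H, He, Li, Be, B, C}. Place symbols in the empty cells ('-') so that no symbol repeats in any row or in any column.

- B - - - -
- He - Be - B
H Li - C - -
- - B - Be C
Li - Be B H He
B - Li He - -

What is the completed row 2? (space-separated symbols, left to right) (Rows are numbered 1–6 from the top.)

C He H Be Li B

(r2,c1) = C
(r2,c3) = H
(r2,c5) = Li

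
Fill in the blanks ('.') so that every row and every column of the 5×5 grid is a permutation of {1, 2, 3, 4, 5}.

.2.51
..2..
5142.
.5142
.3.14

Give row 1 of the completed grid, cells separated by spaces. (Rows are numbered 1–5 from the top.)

4 2 3 5 1

At row 1, column 3: row 1 has {1,2,5}; column 3 has {1,2,4}; that leaves 3.
At row 2, column 2: row 2 has {2}; column 2 has {1,2,3,5}; that leaves 4.
At row 2, column 4: row 2 has {2,4}; column 4 has {1,2,4,5}; that leaves 3.
At row 2, column 5: row 2 has {2,3,4}; column 5 has {1,2,4}; that leaves 5.
At row 3, column 5: row 3 has {1,2,4,5}; column 5 has {1,2,4,5}; that leaves 3.
At row 4, column 1: row 4 has {1,2,4,5}; column 1 has {5}; that leaves 3.
At row 5, column 1: row 5 has {1,3,4}; column 1 has {3,5}; that leaves 2.
At row 5, column 3: row 5 has {1,2,3,4}; column 3 has {1,2,3,4}; that leaves 5.
At row 1, column 1: row 1 has {1,2,3,5}; column 1 has {2,3,5}; that leaves 4.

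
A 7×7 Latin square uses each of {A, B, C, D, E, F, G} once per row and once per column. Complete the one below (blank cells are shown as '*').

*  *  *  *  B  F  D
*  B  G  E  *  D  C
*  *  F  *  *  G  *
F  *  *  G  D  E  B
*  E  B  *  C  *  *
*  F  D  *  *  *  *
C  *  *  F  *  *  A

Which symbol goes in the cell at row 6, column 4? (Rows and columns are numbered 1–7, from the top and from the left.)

A

row 2 has {B,C,D,E,G}; column 1 has {C,F} — only A is left for (r2,c1).
row 2 has {A,B,C,D,E,G}; column 5 has {B,C,D} — only F is left for (r2,c5).
row 3 has {F,G}; column 7 has {A,B,C,D} — only E is left for (r3,c7).
row 5 has {B,C,E}; column 6 has {D,E,F,G} — only A is left for (r5,c6).
row 6 has {D,F}; column 7 has {A,B,C,D,E} — only G is left for (r6,c7).
row 7 has {A,C,F}; column 3 has {B,D,F,G} — only E is left for (r7,c3).
row 7 has {A,C,E,F}; column 5 has {B,C,D,F} — only G is left for (r7,c5).
row 7 has {A,C,E,F,G}; column 6 has {A,D,E,F,G} — only B is left for (r7,c6).
row 3 has {E,F,G}; column 5 has {B,C,D,F,G} — only A is left for (r3,c5).
row 5 has {A,B,C,E}; column 4 has {E,F,G} — only D is left for (r5,c4).
row 5 has {A,B,C,D,E}; column 7 has {A,B,C,D,E,G} — only F is left for (r5,c7).
row 6 has {D,F,G}; column 5 has {A,B,C,D,F,G} — only E is left for (r6,c5).
row 6 has {D,E,F,G}; column 6 has {A,B,D,E,F,G} — only C is left for (r6,c6).
row 7 has {A,B,C,E,F,G}; column 2 has {B,E,F} — only D is left for (r7,c2).
row 3 has {A,E,F,G}; column 2 has {B,D,E,F} — only C is left for (r3,c2).
row 3 has {A,C,E,F,G}; column 4 has {D,E,F,G} — only B is left for (r3,c4).
row 4 has {B,D,E,F,G}; column 2 has {B,C,D,E,F} — only A is left for (r4,c2).
row 4 has {A,B,D,E,F,G}; column 3 has {B,D,E,F,G} — only C is left for (r4,c3).
row 5 has {A,B,C,D,E,F}; column 1 has {A,C,F} — only G is left for (r5,c1).
row 6 has {C,D,E,F,G}; column 1 has {A,C,F,G} — only B is left for (r6,c1).
row 6 has {B,C,D,E,F,G}; column 4 has {B,D,E,F,G} — only A is left for (r6,c4).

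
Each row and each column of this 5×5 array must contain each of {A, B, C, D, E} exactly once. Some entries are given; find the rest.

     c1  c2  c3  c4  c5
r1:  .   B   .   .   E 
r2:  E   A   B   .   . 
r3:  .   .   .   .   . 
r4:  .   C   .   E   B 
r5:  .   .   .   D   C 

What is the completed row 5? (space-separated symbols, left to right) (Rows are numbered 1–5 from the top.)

B E A D C

(r2,c4) = C
(r2,c5) = D
(r3,c5) = A
(r5,c2) = E
(r5,c3) = A
(r1,c4) = A
(r3,c2) = D
(r3,c4) = B
(r4,c3) = D
(r5,c1) = B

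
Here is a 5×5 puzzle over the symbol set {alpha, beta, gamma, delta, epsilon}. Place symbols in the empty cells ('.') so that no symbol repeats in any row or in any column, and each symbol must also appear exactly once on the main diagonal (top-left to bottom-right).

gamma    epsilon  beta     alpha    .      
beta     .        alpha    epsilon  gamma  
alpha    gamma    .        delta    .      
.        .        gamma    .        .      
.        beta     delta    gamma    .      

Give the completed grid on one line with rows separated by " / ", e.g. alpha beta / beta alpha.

gamma epsilon beta alpha delta / beta delta alpha epsilon gamma / alpha gamma epsilon delta beta / delta alpha gamma beta epsilon / epsilon beta delta gamma alpha

(r1,c5) = delta
(r2,c2) = delta
(r3,c3) = epsilon
(r3,c5) = beta
(r4,c2) = alpha
(r4,c4) = beta
(r4,c5) = epsilon
(r5,c1) = epsilon
(r5,c5) = alpha
(r4,c1) = delta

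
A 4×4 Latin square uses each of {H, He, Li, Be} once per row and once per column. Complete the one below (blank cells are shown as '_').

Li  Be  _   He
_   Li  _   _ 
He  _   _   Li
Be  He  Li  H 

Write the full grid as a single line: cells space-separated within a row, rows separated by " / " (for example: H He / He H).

(r1,c3) = H
(r2,c1) = H
(r2,c4) = Be
(r3,c2) = H
(r3,c3) = Be
(r2,c3) = He

Li Be H He / H Li He Be / He H Be Li / Be He Li H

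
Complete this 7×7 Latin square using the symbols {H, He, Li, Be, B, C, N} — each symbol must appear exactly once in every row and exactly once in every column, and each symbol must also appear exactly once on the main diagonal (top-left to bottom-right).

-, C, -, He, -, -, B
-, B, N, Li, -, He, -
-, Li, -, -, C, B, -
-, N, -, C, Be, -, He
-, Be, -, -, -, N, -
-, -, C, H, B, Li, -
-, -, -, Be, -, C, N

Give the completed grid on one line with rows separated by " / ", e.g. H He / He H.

(r2,c5): row 2 has {He,Li,B,N}; column 5 has {Be,B,C}, so it must be H.
(r3,c4): row 3 has {Li,B,C}; column 4 has {H,He,Li,Be,C}, so it must be N.
(r4,c6): row 4 has {He,Be,C,N}; column 6 has {He,Li,B,C,N}, so it must be H.
(r5,c4): row 5 has {Be,N}; column 4 has {H,He,Li,Be,C,N}, so it must be B.
(r5,c5): row 5 has {Be,B,N}; column 5 has {H,Be,B,C}; the diagonal has {Li,B,C,N}, so it must be He.
(r6,c2): row 6 has {H,Li,B,C}; column 2 has {Li,Be,B,C,N}, so it must be He.
(r6,c7): row 6 has {H,He,Li,B,C}; column 7 has {He,B,N}, so it must be Be.
(r7,c2): row 7 has {Be,C,N}; column 2 has {He,Li,Be,B,C,N}, so it must be H.
(r7,c5): row 7 has {H,Be,C,N}; column 5 has {H,He,Be,B,C}, so it must be Li.
(r1,c5): row 1 has {He,B,C}; column 5 has {H,He,Li,Be,B,C}, so it must be N.
(r1,c6): row 1 has {He,B,C,N}; column 6 has {H,He,Li,B,C,N}, so it must be Be.
(r2,c7): row 2 has {H,He,Li,B,N}; column 7 has {He,Be,B,N}, so it must be C.
(r3,c7): row 3 has {Li,B,C,N}; column 7 has {He,Be,B,C,N}, so it must be H.
(r5,c7): row 5 has {He,Be,B,N}; column 7 has {H,He,Be,B,C,N}, so it must be Li.
(r6,c1): row 6 has {H,He,Li,Be,B,C}; column 1 is empty so far, so it must be N.
(r1,c1): row 1 has {He,Be,B,C,N}; column 1 has {N}; the diagonal has {He,Li,B,C,N}, so it must be H.
(r1,c3): row 1 has {H,He,Be,B,C,N}; column 3 has {C,N}, so it must be Li.
(r2,c1): row 2 has {H,He,Li,B,C,N}; column 1 has {H,N}, so it must be Be.
(r3,c1): row 3 has {H,Li,B,C,N}; column 1 has {H,Be,N}, so it must be He.
(r3,c3): row 3 has {H,He,Li,B,C,N}; column 3 has {Li,C,N}; the diagonal has {H,He,Li,B,C,N}, so it must be Be.
(r4,c3): row 4 has {H,He,Be,C,N}; column 3 has {Li,Be,C,N}, so it must be B.
(r5,c1): row 5 has {He,Li,Be,B,N}; column 1 has {H,He,Be,N}, so it must be C.
(r5,c3): row 5 has {He,Li,Be,B,C,N}; column 3 has {Li,Be,B,C,N}, so it must be H.
(r7,c1): row 7 has {H,Li,Be,C,N}; column 1 has {H,He,Be,C,N}, so it must be B.
(r7,c3): row 7 has {H,Li,Be,B,C,N}; column 3 has {H,Li,Be,B,C,N}, so it must be He.
(r4,c1): row 4 has {H,He,Be,B,C,N}; column 1 has {H,He,Be,B,C,N}, so it must be Li.

H C Li He N Be B / Be B N Li H He C / He Li Be N C B H / Li N B C Be H He / C Be H B He N Li / N He C H B Li Be / B H He Be Li C N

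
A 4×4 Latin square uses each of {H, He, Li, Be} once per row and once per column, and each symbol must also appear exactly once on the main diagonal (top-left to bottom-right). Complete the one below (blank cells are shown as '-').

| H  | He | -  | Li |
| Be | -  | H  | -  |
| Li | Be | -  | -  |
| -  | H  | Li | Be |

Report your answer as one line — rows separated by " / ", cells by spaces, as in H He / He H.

H He Be Li / Be Li H He / Li Be He H / He H Li Be

(r1,c3) = Be
(r2,c2) = Li
(r2,c4) = He
(r3,c3) = He
(r3,c4) = H
(r4,c1) = He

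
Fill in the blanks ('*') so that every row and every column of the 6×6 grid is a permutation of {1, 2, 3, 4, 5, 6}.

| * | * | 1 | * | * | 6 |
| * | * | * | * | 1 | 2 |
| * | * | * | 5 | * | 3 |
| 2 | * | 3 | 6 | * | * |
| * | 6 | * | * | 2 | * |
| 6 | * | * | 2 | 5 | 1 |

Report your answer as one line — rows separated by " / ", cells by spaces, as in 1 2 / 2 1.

5 2 1 4 3 6 / 4 5 6 3 1 2 / 1 4 2 5 6 3 / 2 1 3 6 4 5 / 3 6 5 1 2 4 / 6 3 4 2 5 1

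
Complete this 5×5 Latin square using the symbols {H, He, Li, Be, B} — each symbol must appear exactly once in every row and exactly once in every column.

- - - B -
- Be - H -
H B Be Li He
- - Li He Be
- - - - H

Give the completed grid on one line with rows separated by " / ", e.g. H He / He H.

Be He H B Li / Li Be He H B / H B Be Li He / B H Li He Be / He Li B Be H

At row 1, column 5: row 1 has {B}; column 5 has {H,He,Be}; that leaves Li.
At row 2, column 5: row 2 has {H,Be}; column 5 has {H,He,Li,Be}; that leaves B.
At row 4, column 1: row 4 has {He,Li,Be}; column 1 has {H}; that leaves B.
At row 4, column 2: row 4 has {He,Li,Be,B}; column 2 has {Be,B}; that leaves H.
At row 5, column 4: row 5 has {H}; column 4 has {H,He,Li,B}; that leaves Be.
At row 1, column 2: row 1 has {Li,B}; column 2 has {H,Be,B}; that leaves He.
At row 1, column 3: row 1 has {He,Li,B}; column 3 has {Li,Be}; that leaves H.
At row 2, column 3: row 2 has {H,Be,B}; column 3 has {H,Li,Be}; that leaves He.
At row 5, column 2: row 5 has {H,Be}; column 2 has {H,He,Be,B}; that leaves Li.
At row 5, column 3: row 5 has {H,Li,Be}; column 3 has {H,He,Li,Be}; that leaves B.
At row 1, column 1: row 1 has {H,He,Li,B}; column 1 has {H,B}; that leaves Be.
At row 2, column 1: row 2 has {H,He,Be,B}; column 1 has {H,Be,B}; that leaves Li.
At row 5, column 1: row 5 has {H,Li,Be,B}; column 1 has {H,Li,Be,B}; that leaves He.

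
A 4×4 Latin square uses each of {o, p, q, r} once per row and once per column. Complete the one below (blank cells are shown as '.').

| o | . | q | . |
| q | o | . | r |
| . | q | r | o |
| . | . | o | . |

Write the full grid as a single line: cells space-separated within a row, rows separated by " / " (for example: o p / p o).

(r1,c4) = p
(r2,c3) = p
(r3,c1) = p
(r4,c1) = r
(r4,c2) = p
(r4,c4) = q
(r1,c2) = r

o r q p / q o p r / p q r o / r p o q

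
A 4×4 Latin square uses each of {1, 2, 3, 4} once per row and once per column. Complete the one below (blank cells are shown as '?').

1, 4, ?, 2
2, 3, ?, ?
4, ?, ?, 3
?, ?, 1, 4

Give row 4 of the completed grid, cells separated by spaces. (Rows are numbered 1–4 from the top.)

3 2 1 4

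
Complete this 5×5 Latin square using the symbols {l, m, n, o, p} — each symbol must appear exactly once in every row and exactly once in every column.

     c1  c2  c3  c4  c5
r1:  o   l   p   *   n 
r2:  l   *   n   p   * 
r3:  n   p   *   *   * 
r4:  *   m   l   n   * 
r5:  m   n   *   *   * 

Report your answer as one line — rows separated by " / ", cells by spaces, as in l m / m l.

o l p m n / l o n p m / n p m o l / p m l n o / m n o l p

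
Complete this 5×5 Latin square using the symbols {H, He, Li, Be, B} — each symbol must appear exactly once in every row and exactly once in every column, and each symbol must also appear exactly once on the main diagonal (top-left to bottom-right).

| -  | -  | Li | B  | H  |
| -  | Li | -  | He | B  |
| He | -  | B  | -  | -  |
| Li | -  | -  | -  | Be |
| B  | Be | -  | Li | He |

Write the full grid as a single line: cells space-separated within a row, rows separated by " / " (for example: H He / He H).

(r1,c1) = Be
(r1,c2) = He
(r2,c1) = H
(r2,c3) = Be
(r3,c2) = H
(r3,c4) = Be
(r3,c5) = Li
(r4,c2) = B
(r4,c4) = H
(r5,c3) = H
(r4,c3) = He

Be He Li B H / H Li Be He B / He H B Be Li / Li B He H Be / B Be H Li He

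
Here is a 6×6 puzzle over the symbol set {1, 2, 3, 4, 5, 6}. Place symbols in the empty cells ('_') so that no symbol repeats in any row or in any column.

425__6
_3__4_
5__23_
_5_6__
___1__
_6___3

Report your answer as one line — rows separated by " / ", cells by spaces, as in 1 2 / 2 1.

4 2 5 3 1 6 / 6 3 1 5 4 2 / 5 1 6 2 3 4 / 3 5 4 6 2 1 / 2 4 3 1 6 5 / 1 6 2 4 5 3

(r1,c4): row 1 has {2,4,5,6}; column 4 has {1,2,6}, so it must be 3.
(r1,c5): row 1 has {2,3,4,5,6}; column 5 has {3,4}, so it must be 1.
(r2,c4): row 2 has {3,4}; column 4 has {1,2,3,6}, so it must be 5.
(r4,c5): row 4 has {5,6}; column 5 has {1,3,4}, so it must be 2.
(r5,c2): row 5 has {1}; column 2 has {2,3,5,6}, so it must be 4.
(r6,c4): row 6 has {3,6}; column 4 has {1,2,3,5,6}, so it must be 4.
(r6,c5): row 6 has {3,4,6}; column 5 has {1,2,3,4}, so it must be 5.
(r3,c2): row 3 has {2,3,5}; column 2 has {2,3,4,5,6}, so it must be 1.
(r3,c6): row 3 has {1,2,3,5}; column 6 has {3,6}, so it must be 4.
(r4,c6): row 4 has {2,5,6}; column 6 has {3,4,6}, so it must be 1.
(r5,c5): row 5 has {1,4}; column 5 has {1,2,3,4,5}, so it must be 6.
(r2,c6): row 2 has {3,4,5}; column 6 has {1,3,4,6}, so it must be 2.
(r3,c3): row 3 has {1,2,3,4,5}; column 3 has {5}, so it must be 6.
(r4,c1): row 4 has {1,2,5,6}; column 1 has {4,5}, so it must be 3.
(r4,c3): row 4 has {1,2,3,5,6}; column 3 has {5,6}, so it must be 4.
(r5,c1): row 5 has {1,4,6}; column 1 has {3,4,5}, so it must be 2.
(r5,c3): row 5 has {1,2,4,6}; column 3 has {4,5,6}, so it must be 3.
(r5,c6): row 5 has {1,2,3,4,6}; column 6 has {1,2,3,4,6}, so it must be 5.
(r6,c1): row 6 has {3,4,5,6}; column 1 has {2,3,4,5}, so it must be 1.
(r6,c3): row 6 has {1,3,4,5,6}; column 3 has {3,4,5,6}, so it must be 2.
(r2,c1): row 2 has {2,3,4,5}; column 1 has {1,2,3,4,5}, so it must be 6.
(r2,c3): row 2 has {2,3,4,5,6}; column 3 has {2,3,4,5,6}, so it must be 1.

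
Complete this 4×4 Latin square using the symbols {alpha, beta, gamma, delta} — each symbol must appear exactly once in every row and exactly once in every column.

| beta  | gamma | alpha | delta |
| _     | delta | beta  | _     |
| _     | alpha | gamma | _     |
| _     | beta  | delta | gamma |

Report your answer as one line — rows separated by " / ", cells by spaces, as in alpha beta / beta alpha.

(r2,c4) = alpha
(r3,c1) = delta
(r3,c4) = beta
(r4,c1) = alpha
(r2,c1) = gamma

beta gamma alpha delta / gamma delta beta alpha / delta alpha gamma beta / alpha beta delta gamma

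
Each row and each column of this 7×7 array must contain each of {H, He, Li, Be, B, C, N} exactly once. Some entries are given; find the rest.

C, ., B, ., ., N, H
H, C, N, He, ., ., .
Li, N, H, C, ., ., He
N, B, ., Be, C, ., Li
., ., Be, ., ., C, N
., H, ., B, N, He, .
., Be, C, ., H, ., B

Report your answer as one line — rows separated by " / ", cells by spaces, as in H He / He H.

At row 1, column 4: row 1 has {H,B,C,N}; column 4 has {He,Be,B,C}; that leaves Li.
At row 2, column 7: row 2 has {H,He,C,N}; column 7 has {H,He,Li,B,N}; that leaves Be.
At row 4, column 3: row 4 has {Li,Be,B,C,N}; column 3 has {H,Be,B,C,N}; that leaves He.
At row 4, column 6: row 4 has {He,Li,Be,B,C,N}; column 6 has {He,C,N}; that leaves H.
At row 5, column 4: row 5 has {Be,C,N}; column 4 has {He,Li,Be,B,C}; that leaves H.
At row 6, column 1: row 6 has {H,He,B,N}; column 1 has {H,Li,C,N}; that leaves Be.
At row 6, column 3: row 6 has {H,He,Be,B,N}; column 3 has {H,He,Be,B,C,N}; that leaves Li.
At row 6, column 7: row 6 has {H,He,Li,Be,B,N}; column 7 has {H,He,Li,Be,B,N}; that leaves C.
At row 7, column 1: row 7 has {H,Be,B,C}; column 1 has {H,Li,Be,C,N}; that leaves He.
At row 7, column 4: row 7 has {H,He,Be,B,C}; column 4 has {H,He,Li,Be,B,C}; that leaves N.
At row 7, column 6: row 7 has {H,He,Be,B,C,N}; column 6 has {H,He,C,N}; that leaves Li.
At row 1, column 2: row 1 has {H,Li,B,C,N}; column 2 has {H,Be,B,C,N}; that leaves He.
At row 1, column 5: row 1 has {H,He,Li,B,C,N}; column 5 has {H,C,N}; that leaves Be.
At row 2, column 6: row 2 has {H,He,Be,C,N}; column 6 has {H,He,Li,C,N}; that leaves B.
At row 3, column 5: row 3 has {H,He,Li,C,N}; column 5 has {H,Be,C,N}; that leaves B.
At row 3, column 6: row 3 has {H,He,Li,B,C,N}; column 6 has {H,He,Li,B,C,N}; that leaves Be.
At row 5, column 1: row 5 has {H,Be,C,N}; column 1 has {H,He,Li,Be,C,N}; that leaves B.
At row 5, column 2: row 5 has {H,Be,B,C,N}; column 2 has {H,He,Be,B,C,N}; that leaves Li.
At row 5, column 5: row 5 has {H,Li,Be,B,C,N}; column 5 has {H,Be,B,C,N}; that leaves He.
At row 2, column 5: row 2 has {H,He,Be,B,C,N}; column 5 has {H,He,Be,B,C,N}; that leaves Li.

C He B Li Be N H / H C N He Li B Be / Li N H C B Be He / N B He Be C H Li / B Li Be H He C N / Be H Li B N He C / He Be C N H Li B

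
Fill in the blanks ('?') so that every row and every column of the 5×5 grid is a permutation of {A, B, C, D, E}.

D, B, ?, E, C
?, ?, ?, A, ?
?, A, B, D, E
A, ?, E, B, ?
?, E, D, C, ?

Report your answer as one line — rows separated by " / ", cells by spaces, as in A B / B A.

D B A E C / E D C A B / C A B D E / A C E B D / B E D C A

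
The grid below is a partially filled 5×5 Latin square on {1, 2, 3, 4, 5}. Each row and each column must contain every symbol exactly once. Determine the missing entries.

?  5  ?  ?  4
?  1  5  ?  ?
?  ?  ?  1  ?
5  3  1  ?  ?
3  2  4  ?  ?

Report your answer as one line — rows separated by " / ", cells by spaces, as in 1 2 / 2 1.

1 5 2 3 4 / 4 1 5 2 3 / 2 4 3 1 5 / 5 3 1 4 2 / 3 2 4 5 1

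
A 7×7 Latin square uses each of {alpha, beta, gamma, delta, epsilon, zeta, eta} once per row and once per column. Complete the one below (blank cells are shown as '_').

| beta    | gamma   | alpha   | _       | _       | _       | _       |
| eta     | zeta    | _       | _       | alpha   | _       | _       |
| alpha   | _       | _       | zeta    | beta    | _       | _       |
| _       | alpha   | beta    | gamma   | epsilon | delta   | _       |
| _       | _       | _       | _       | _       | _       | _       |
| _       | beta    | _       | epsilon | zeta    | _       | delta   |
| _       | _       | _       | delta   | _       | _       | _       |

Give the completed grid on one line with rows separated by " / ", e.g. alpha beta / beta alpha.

beta gamma alpha eta delta epsilon zeta / eta zeta delta beta alpha gamma epsilon / alpha delta epsilon zeta beta eta gamma / zeta alpha beta gamma epsilon delta eta / delta epsilon gamma alpha eta zeta beta / gamma beta eta epsilon zeta alpha delta / epsilon eta zeta delta gamma beta alpha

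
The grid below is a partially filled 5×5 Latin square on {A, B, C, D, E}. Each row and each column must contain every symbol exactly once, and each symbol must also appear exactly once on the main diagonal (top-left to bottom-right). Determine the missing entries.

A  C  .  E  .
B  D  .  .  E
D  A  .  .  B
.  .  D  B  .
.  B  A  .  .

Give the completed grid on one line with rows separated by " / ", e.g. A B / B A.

(r1,c3) = B
(r1,c5) = D
(r2,c3) = C
(r2,c4) = A
(r3,c3) = E
(r3,c4) = C
(r4,c2) = E
(r5,c4) = D
(r5,c5) = C
(r4,c1) = C
(r4,c5) = A
(r5,c1) = E

A C B E D / B D C A E / D A E C B / C E D B A / E B A D C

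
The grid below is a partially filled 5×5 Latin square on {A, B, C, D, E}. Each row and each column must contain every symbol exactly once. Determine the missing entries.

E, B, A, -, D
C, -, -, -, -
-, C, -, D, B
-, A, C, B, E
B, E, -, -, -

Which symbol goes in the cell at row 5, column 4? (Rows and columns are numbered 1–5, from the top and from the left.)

Cell (r1,c4): row 1 has {A,B,D,E}; column 4 has {B,D} → C.
Cell (r2,c2): row 2 has {C}; column 2 has {A,B,C,E} → D.
Cell (r2,c5): row 2 has {C,D}; column 5 has {B,D,E} → A.
Cell (r3,c1): row 3 has {B,C,D}; column 1 has {B,C,E} → A.
Cell (r3,c3): row 3 has {A,B,C,D}; column 3 has {A,C} → E.
Cell (r4,c1): row 4 has {A,B,C,E}; column 1 has {A,B,C,E} → D.
Cell (r5,c3): row 5 has {B,E}; column 3 has {A,C,E} → D.
Cell (r5,c4): row 5 has {B,D,E}; column 4 has {B,C,D} → A.

A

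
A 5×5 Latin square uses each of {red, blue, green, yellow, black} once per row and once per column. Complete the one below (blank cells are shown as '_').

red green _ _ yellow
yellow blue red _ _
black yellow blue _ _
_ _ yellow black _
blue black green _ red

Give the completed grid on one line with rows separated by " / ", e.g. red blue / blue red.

red green black blue yellow / yellow blue red green black / black yellow blue red green / green red yellow black blue / blue black green yellow red

(r1,c3) = black
(r1,c4) = blue
(r2,c4) = green
(r2,c5) = black
(r3,c4) = red
(r3,c5) = green
(r4,c1) = green
(r4,c2) = red
(r4,c5) = blue
(r5,c4) = yellow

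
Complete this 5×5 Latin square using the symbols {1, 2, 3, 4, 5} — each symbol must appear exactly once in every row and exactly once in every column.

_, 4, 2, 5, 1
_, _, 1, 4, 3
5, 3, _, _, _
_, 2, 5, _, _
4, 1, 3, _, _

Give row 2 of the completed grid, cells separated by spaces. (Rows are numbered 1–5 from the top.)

2 5 1 4 3

Cell (r1,c1): row 1 has {1,2,4,5}; column 1 has {4,5} → 3.
Cell (r2,c1): row 2 has {1,3,4}; column 1 has {3,4,5} → 2.
Cell (r2,c2): row 2 has {1,2,3,4}; column 2 has {1,2,3,4} → 5.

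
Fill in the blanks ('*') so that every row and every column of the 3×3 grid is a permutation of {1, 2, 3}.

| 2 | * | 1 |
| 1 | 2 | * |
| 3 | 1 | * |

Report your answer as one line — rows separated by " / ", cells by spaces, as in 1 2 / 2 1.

2 3 1 / 1 2 3 / 3 1 2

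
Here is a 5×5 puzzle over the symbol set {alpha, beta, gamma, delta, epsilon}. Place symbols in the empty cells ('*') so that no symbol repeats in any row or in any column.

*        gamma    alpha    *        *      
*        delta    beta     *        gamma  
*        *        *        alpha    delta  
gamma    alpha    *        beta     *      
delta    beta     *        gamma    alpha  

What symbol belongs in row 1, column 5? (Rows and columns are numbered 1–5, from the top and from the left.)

(r2,c4) = epsilon
(r3,c2) = epsilon
(r3,c3) = gamma
(r4,c5) = epsilon
(r5,c3) = epsilon
(r1,c4) = delta
(r1,c5) = beta

beta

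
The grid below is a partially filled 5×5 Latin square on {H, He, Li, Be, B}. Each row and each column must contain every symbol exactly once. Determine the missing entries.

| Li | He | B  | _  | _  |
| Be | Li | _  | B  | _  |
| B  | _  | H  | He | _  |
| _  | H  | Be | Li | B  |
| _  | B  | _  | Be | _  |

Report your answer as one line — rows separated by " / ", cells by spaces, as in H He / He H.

(r1,c4) = H
(r1,c5) = Be
(r2,c3) = He
(r2,c5) = H
(r3,c2) = Be
(r3,c5) = Li
(r4,c1) = He
(r5,c1) = H
(r5,c3) = Li
(r5,c5) = He

Li He B H Be / Be Li He B H / B Be H He Li / He H Be Li B / H B Li Be He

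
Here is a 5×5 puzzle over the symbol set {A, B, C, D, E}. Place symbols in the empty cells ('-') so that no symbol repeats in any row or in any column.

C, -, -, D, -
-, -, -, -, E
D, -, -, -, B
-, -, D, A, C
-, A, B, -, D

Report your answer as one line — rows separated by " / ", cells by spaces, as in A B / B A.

Cell (r1,c5): row 1 has {C,D}; column 5 has {B,C,D,E} → A.
Cell (r5,c1): row 5 has {A,B,D}; column 1 has {C,D} → E.
Cell (r5,c4): row 5 has {A,B,D,E}; column 4 has {A,D} → C.
Cell (r1,c3): row 1 has {A,C,D}; column 3 has {B,D} → E.
Cell (r2,c4): row 2 has {E}; column 4 has {A,C,D} → B.
Cell (r3,c4): row 3 has {B,D}; column 4 has {A,B,C,D} → E.
Cell (r4,c1): row 4 has {A,C,D}; column 1 has {C,D,E} → B.
Cell (r4,c2): row 4 has {A,B,C,D}; column 2 has {A} → E.
Cell (r1,c2): row 1 has {A,C,D,E}; column 2 has {A,E} → B.
Cell (r2,c1): row 2 has {B,E}; column 1 has {B,C,D,E} → A.
Cell (r2,c3): row 2 has {A,B,E}; column 3 has {B,D,E} → C.
Cell (r3,c2): row 3 has {B,D,E}; column 2 has {A,B,E} → C.
Cell (r3,c3): row 3 has {B,C,D,E}; column 3 has {B,C,D,E} → A.
Cell (r2,c2): row 2 has {A,B,C,E}; column 2 has {A,B,C,E} → D.

C B E D A / A D C B E / D C A E B / B E D A C / E A B C D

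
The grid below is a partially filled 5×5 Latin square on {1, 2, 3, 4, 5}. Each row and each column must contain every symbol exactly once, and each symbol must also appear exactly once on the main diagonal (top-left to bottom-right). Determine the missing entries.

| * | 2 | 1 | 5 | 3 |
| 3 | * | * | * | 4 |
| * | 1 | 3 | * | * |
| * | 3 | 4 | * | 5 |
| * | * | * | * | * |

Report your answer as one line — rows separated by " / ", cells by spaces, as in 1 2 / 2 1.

4 2 1 5 3 / 3 5 2 1 4 / 5 1 3 4 2 / 1 3 4 2 5 / 2 4 5 3 1

(r1,c1) = 4
(r2,c2) = 5
(r2,c3) = 2
(r2,c4) = 1
(r3,c5) = 2
(r4,c4) = 2
(r5,c2) = 4
(r5,c3) = 5
(r5,c4) = 3
(r5,c5) = 1
(r3,c1) = 5
(r3,c4) = 4
(r4,c1) = 1
(r5,c1) = 2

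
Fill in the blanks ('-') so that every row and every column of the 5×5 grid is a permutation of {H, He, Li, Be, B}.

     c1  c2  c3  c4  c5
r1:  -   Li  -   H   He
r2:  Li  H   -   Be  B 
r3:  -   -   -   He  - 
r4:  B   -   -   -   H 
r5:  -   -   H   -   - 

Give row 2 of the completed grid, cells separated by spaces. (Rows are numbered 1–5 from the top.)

Li H He Be B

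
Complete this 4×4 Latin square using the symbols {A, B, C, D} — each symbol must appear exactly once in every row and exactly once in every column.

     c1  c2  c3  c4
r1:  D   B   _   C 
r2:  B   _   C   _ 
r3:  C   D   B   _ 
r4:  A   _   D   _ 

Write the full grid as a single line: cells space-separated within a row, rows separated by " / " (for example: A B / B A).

D B A C / B A C D / C D B A / A C D B

(r1,c3) = A
(r2,c2) = A
(r2,c4) = D
(r3,c4) = A
(r4,c2) = C
(r4,c4) = B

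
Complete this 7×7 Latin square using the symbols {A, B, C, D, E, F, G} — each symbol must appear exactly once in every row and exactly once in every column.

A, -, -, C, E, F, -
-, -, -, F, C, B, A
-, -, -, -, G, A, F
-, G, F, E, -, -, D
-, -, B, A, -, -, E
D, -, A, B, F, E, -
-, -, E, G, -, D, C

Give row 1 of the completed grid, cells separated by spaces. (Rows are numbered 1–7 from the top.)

A D G C E F B

Cell (r3,c4): row 3 has {A,F,G}; column 4 has {A,B,C,E,F,G} → D.
Cell (r4,c6): row 4 has {D,E,F,G}; column 6 has {A,B,D,E,F} → C.
Cell (r5,c5): row 5 has {A,B,E}; column 5 has {C,E,F,G} → D.
Cell (r5,c6): row 5 has {A,B,D,E}; column 6 has {A,B,C,D,E,F} → G.
Cell (r6,c2): row 6 has {A,B,D,E,F}; column 2 has {G} → C.
Cell (r6,c7): row 6 has {A,B,C,D,E,F}; column 7 has {A,C,D,E,F} → G.
Cell (r1,c7): row 1 has {A,C,E,F}; column 7 has {A,C,D,E,F,G} → B.
Cell (r3,c3): row 3 has {A,D,F,G}; column 3 has {A,B,E,F} → C.
Cell (r4,c1): row 4 has {C,D,E,F,G}; column 1 has {A,D} → B.
Cell (r4,c5): row 4 has {B,C,D,E,F,G}; column 5 has {C,D,E,F,G} → A.
Cell (r5,c2): row 5 has {A,B,D,E,G}; column 2 has {C,G} → F.
Cell (r7,c1): row 7 has {C,D,E,G}; column 1 has {A,B,D} → F.
Cell (r7,c5): row 7 has {C,D,E,F,G}; column 5 has {A,C,D,E,F,G} → B.
Cell (r1,c2): row 1 has {A,B,C,E,F}; column 2 has {C,F,G} → D.
Cell (r1,c3): row 1 has {A,B,C,D,E,F}; column 3 has {A,B,C,E,F} → G.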